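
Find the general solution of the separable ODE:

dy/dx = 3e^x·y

Separating variables and integrating:
ln|y| = 3e^x + C

General solution: y = Ce^(3e^x)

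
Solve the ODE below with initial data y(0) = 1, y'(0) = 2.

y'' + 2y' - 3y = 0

General solution: y = C₁e^x + C₂e^(-3x)
Applying ICs: C₁ = 5/4, C₂ = -1/4
Particular solution: y = (5/4)e^x - (1/4)e^(-3x)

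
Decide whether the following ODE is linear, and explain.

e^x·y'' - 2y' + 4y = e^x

Linear (y and its derivatives appear to the first power only, no products of y terms)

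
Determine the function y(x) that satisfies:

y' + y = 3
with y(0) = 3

General solution: y = 3 + Ce^(-x)
Applying y(0) = 3: C = 3 - 3 = 0
Particular solution: y = 3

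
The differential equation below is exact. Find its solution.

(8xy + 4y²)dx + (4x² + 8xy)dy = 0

Verify exactness: ∂M/∂y = ∂N/∂x ✓
Find F(x,y) such that ∂F/∂x = M, ∂F/∂y = N
Solution: 4x²y + 4xy² = C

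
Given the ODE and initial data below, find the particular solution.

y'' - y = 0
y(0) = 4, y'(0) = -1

General solution: y = C₁e^x + C₂e^(-x)
Applying ICs: C₁ = 3/2, C₂ = 5/2
Particular solution: y = (3/2)e^x + (5/2)e^(-x)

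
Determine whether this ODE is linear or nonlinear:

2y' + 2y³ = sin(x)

Nonlinear (y³ term)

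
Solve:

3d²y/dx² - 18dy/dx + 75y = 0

Characteristic equation: 3r² - 18r + 75 = 0
Divide by 3: r² - 6r + 25 = 0
Roots: r = 3 ± 4i (complex conjugates)
General solution: y = e^(3x)(C₁cos(4x) + C₂sin(4x))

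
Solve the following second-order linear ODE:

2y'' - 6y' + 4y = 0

Characteristic equation: 2r² - 6r + 4 = 0
Divide by 2: r² - 3r + 2 = 0
Roots: r = 1, 2 (distinct real)
General solution: y = C₁e^x + C₂e^(2x)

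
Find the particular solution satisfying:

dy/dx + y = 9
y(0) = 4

General solution: y = 9 + Ce^(-x)
Applying y(0) = 4: C = 4 - 9 = -5
Particular solution: y = 9 - 5e^(-x)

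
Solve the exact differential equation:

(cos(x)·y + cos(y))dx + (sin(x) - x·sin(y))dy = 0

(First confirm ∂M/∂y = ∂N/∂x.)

Verify exactness: ∂M/∂y = ∂N/∂x ✓
Find F(x,y) such that ∂F/∂x = M, ∂F/∂y = N
Solution: sin(x)·y + x·cos(y) = C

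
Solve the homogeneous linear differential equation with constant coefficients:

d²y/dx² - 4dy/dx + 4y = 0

Characteristic equation: r² - 4r + 4 = 0
Factored: (r - 2)² = 0
Repeated root: r = 2
General solution: y = (C₁ + C₂x)e^(2x)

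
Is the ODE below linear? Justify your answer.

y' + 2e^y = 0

No. Nonlinear (e^y is nonlinear in y)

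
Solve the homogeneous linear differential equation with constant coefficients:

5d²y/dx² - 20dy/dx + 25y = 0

Characteristic equation: 5r² - 20r + 25 = 0
Divide by 5: r² - 4r + 5 = 0
Roots: r = 2 ± i (complex conjugates)
General solution: y = e^(2x)(C₁cos(x) + C₂sin(x))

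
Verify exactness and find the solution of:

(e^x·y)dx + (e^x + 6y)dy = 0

Verify exactness: ∂M/∂y = ∂N/∂x ✓
Find F(x,y) such that ∂F/∂x = M, ∂F/∂y = N
Solution: e^x·y + 3y² = C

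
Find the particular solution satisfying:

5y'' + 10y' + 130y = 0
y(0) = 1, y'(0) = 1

General solution: y = e^(-x)(C₁cos(5x) + C₂sin(5x))
Complex roots r = -1 ± 5i
Applying ICs: C₁ = 1, C₂ = 2/5
Particular solution: y = e^(-x)(cos(5x) + (2/5)sin(5x))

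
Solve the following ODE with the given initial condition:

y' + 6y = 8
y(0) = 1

General solution: y = 4/3 + Ce^(-6x)
Applying y(0) = 1: C = 1 - 4/3 = -1/3
Particular solution: y = 4/3 - (1/3)e^(-6x)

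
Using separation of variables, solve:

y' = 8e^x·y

Separating variables and integrating:
ln|y| = 8e^x + C

General solution: y = Ce^(8e^x)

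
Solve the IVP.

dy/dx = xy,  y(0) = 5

General solution: y = Ce^(x²/2)
Applying IC y(0) = 5:
Particular solution: y = 5e^(x²/2)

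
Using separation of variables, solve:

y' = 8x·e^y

Separating variables and integrating:
-e^(-y) = 4x² + C

General solution: y = -ln(C - 4x²)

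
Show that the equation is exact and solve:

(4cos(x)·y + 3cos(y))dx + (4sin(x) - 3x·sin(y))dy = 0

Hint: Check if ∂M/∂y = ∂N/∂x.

Verify exactness: ∂M/∂y = ∂N/∂x ✓
Find F(x,y) such that ∂F/∂x = M, ∂F/∂y = N
Solution: 4sin(x)·y + 3x·cos(y) = C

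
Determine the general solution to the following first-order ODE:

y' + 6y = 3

Using integrating factor method:

General solution: y = 1/2 + Ce^(-6x)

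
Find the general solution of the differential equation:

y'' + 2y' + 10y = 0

Characteristic equation: r² + 2r + 10 = 0
Roots: r = -1 ± 3i (complex conjugates)
General solution: y = e^(-x)(C₁cos(3x) + C₂sin(3x))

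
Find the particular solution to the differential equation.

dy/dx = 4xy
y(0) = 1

General solution: y = Ce^(2x²)
Applying IC y(0) = 1:
Particular solution: y = e^(2x²)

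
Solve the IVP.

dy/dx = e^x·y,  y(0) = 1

General solution: y = Ce^(e^x)
Applying IC y(0) = 1:
Particular solution: y = e^(e^x - 1)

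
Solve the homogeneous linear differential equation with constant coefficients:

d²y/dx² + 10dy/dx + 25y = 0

Characteristic equation: r² + 10r + 25 = 0
Factored: (r + 5)² = 0
Repeated root: r = -5
General solution: y = (C₁ + C₂x)e^(-5x)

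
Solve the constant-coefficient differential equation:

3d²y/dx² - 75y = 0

Characteristic equation: 3r² - 75 = 0
Divide by 3: r² - 25 = 0
Roots: r = 5, -5 (distinct real)
General solution: y = C₁e^(5x) + C₂e^(-5x)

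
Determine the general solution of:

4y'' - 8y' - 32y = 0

Characteristic equation: 4r² - 8r - 32 = 0
Divide by 4: r² - 2r - 8 = 0
Roots: r = 4, -2 (distinct real)
General solution: y = C₁e^(4x) + C₂e^(-2x)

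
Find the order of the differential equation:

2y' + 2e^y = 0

The order is 1 (highest derivative is of order 1).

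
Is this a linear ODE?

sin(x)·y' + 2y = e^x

Yes. Linear (y and its derivatives appear to the first power only, no products of y terms)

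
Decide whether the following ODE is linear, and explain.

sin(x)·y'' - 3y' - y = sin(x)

Linear (y and its derivatives appear to the first power only, no products of y terms)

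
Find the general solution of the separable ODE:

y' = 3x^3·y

Separating variables and integrating:
ln|y| = 3x^4/4 + C

General solution: y = Ce^(3x^4/4)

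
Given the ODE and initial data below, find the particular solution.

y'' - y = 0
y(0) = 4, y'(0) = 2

General solution: y = C₁e^x + C₂e^(-x)
Applying ICs: C₁ = 3, C₂ = 1
Particular solution: y = 3e^x + e^(-x)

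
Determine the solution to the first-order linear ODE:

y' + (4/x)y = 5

Using integrating factor method:

General solution: y = x + Cx^(-4)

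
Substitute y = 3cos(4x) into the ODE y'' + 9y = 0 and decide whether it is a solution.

Verification:
y'' = -48cos(4x)
y'' + 9y ≠ 0 (frequency mismatch: got 16 instead of 9)

No, it is not a solution.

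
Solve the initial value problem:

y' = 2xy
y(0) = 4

General solution: y = Ce^(x²)
Applying IC y(0) = 4:
Particular solution: y = 4e^(x²)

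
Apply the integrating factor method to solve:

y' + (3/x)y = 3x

Using integrating factor method:

General solution: y = (3/5)x^2 + Cx^(-3)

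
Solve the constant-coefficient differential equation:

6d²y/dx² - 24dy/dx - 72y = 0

Characteristic equation: 6r² - 24r - 72 = 0
Divide by 6: r² - 4r - 12 = 0
Roots: r = 6, -2 (distinct real)
General solution: y = C₁e^(6x) + C₂e^(-2x)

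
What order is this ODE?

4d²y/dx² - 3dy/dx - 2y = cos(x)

The order is 2 (highest derivative is of order 2).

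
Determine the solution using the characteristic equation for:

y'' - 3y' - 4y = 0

Characteristic equation: r² - 3r - 4 = 0
Roots: r = 4, -1 (distinct real)
General solution: y = C₁e^(4x) + C₂e^(-x)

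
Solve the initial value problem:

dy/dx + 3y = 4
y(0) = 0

General solution: y = 4/3 + Ce^(-3x)
Applying y(0) = 0: C = 0 - 4/3 = -4/3
Particular solution: y = 4/3 - (4/3)e^(-3x)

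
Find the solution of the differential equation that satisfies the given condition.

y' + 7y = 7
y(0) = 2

General solution: y = 1 + Ce^(-7x)
Applying y(0) = 2: C = 2 - 1 = 1
Particular solution: y = 1 + e^(-7x)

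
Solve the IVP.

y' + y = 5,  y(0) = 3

General solution: y = 5 + Ce^(-x)
Applying y(0) = 3: C = 3 - 5 = -2
Particular solution: y = 5 - 2e^(-x)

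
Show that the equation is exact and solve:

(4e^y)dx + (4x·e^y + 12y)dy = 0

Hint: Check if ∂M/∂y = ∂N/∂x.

Verify exactness: ∂M/∂y = ∂N/∂x ✓
Find F(x,y) such that ∂F/∂x = M, ∂F/∂y = N
Solution: 4x·e^y + 6y² = C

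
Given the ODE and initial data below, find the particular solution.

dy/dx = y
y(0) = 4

General solution: y = Ce^x
Applying IC y(0) = 4:
Particular solution: y = 4e^x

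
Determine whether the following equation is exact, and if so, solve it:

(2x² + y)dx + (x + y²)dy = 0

Verify exactness: ∂M/∂y = ∂N/∂x ✓
Find F(x,y) such that ∂F/∂x = M, ∂F/∂y = N
Solution: 2x³/3 + xy + y³/3 = C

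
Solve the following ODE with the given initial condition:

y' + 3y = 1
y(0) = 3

General solution: y = 1/3 + Ce^(-3x)
Applying y(0) = 3: C = 3 - 1/3 = 8/3
Particular solution: y = 1/3 + (8/3)e^(-3x)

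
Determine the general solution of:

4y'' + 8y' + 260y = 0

Characteristic equation: 4r² + 8r + 260 = 0
Divide by 4: r² + 2r + 65 = 0
Roots: r = -1 ± 8i (complex conjugates)
General solution: y = e^(-x)(C₁cos(8x) + C₂sin(8x))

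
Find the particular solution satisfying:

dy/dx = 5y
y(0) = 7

General solution: y = Ce^(5x)
Applying IC y(0) = 7:
Particular solution: y = 7e^(5x)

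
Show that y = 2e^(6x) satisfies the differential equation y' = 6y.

Verification:
y = 2e^(6x)
y' = 12e^(6x)
6y = 12e^(6x)
y' = 6y ✓

Yes, it is a solution.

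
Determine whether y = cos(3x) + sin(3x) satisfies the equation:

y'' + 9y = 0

Verification:
y'' = -9cos(3x) - 9sin(3x)
y'' + 9y = 0 ✓

Yes, it is a solution.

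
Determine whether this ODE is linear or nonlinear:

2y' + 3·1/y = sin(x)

Nonlinear (1/y term)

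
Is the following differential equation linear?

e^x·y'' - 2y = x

Yes. Linear (y and its derivatives appear to the first power only, no products of y terms)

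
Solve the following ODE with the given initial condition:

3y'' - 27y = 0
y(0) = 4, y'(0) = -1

General solution: y = C₁e^(3x) + C₂e^(-3x)
Applying ICs: C₁ = 11/6, C₂ = 13/6
Particular solution: y = (11/6)e^(3x) + (13/6)e^(-3x)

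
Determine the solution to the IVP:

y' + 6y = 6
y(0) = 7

General solution: y = 1 + Ce^(-6x)
Applying y(0) = 7: C = 7 - 1 = 6
Particular solution: y = 1 + 6e^(-6x)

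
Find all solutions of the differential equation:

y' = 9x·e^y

Separating variables and integrating:
-e^(-y) = 9x²/2 + C

General solution: y = -ln(C - 9x²/2)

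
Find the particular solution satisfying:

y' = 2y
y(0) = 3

General solution: y = Ce^(2x)
Applying IC y(0) = 3:
Particular solution: y = 3e^(2x)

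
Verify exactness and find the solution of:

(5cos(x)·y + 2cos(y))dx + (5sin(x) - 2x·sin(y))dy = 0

Verify exactness: ∂M/∂y = ∂N/∂x ✓
Find F(x,y) such that ∂F/∂x = M, ∂F/∂y = N
Solution: 5sin(x)·y + 2x·cos(y) = C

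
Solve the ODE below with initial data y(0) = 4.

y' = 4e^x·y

General solution: y = Ce^(4e^x)
Applying IC y(0) = 4:
Particular solution: y = 4e^(4(e^x - 1))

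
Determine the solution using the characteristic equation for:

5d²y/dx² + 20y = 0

Characteristic equation: 5r² + 20 = 0
Divide by 5: r² + 4 = 0
Roots: r = ±2i (complex conjugates)
General solution: y = C₁cos(2x) + C₂sin(2x)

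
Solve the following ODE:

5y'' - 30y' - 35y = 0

Characteristic equation: 5r² - 30r - 35 = 0
Divide by 5: r² - 6r - 7 = 0
Roots: r = 7, -1 (distinct real)
General solution: y = C₁e^(7x) + C₂e^(-x)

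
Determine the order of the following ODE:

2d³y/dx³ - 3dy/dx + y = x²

The order is 3 (highest derivative is of order 3).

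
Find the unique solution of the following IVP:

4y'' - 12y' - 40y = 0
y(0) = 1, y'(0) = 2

General solution: y = C₁e^(5x) + C₂e^(-2x)
Applying ICs: C₁ = 4/7, C₂ = 3/7
Particular solution: y = (4/7)e^(5x) + (3/7)e^(-2x)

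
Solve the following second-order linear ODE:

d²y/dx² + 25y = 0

Characteristic equation: r² + 25 = 0
Roots: r = ±5i (complex conjugates)
General solution: y = C₁cos(5x) + C₂sin(5x)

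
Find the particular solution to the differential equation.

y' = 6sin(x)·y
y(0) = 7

General solution: y = Ce^(-6cos(x))
Applying IC y(0) = 7:
Particular solution: y = 7e^(6(1-cos(x)))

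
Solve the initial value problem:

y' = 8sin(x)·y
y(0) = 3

General solution: y = Ce^(-8cos(x))
Applying IC y(0) = 3:
Particular solution: y = 3e^(8(1-cos(x)))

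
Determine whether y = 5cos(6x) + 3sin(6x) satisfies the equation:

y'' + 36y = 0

Verification:
y'' = -180cos(6x) - 108sin(6x)
y'' + 36y = 0 ✓

Yes, it is a solution.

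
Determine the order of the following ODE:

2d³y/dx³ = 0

The order is 3 (highest derivative is of order 3).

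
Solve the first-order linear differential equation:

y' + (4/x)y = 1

Using integrating factor method:

General solution: y = (1/5)x + Cx^(-4)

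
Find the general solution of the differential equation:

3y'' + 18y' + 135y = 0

Characteristic equation: 3r² + 18r + 135 = 0
Divide by 3: r² + 6r + 45 = 0
Roots: r = -3 ± 6i (complex conjugates)
General solution: y = e^(-3x)(C₁cos(6x) + C₂sin(6x))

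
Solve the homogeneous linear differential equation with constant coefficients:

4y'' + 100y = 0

Characteristic equation: 4r² + 100 = 0
Divide by 4: r² + 25 = 0
Roots: r = ±5i (complex conjugates)
General solution: y = C₁cos(5x) + C₂sin(5x)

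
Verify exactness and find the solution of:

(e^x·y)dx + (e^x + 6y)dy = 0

Verify exactness: ∂M/∂y = ∂N/∂x ✓
Find F(x,y) such that ∂F/∂x = M, ∂F/∂y = N
Solution: e^x·y + 3y² = C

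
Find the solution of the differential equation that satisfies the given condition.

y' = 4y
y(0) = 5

General solution: y = Ce^(4x)
Applying IC y(0) = 5:
Particular solution: y = 5e^(4x)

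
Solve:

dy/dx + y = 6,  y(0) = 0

General solution: y = 6 + Ce^(-x)
Applying y(0) = 0: C = 0 - 6 = -6
Particular solution: y = 6 - 6e^(-x)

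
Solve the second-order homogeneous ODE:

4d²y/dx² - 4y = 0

Characteristic equation: 4r² - 4 = 0
Divide by 4: r² - 1 = 0
Roots: r = 1, -1 (distinct real)
General solution: y = C₁e^x + C₂e^(-x)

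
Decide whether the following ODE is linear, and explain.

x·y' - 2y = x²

Linear (y and its derivatives appear to the first power only, no products of y terms)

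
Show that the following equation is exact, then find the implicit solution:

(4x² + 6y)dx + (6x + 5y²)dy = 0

Verify exactness: ∂M/∂y = ∂N/∂x ✓
Find F(x,y) such that ∂F/∂x = M, ∂F/∂y = N
Solution: 4x³/3 + 6xy + 5y³/3 = C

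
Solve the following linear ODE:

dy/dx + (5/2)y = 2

Using integrating factor method:

General solution: y = 4/5 + Ce^(-5x/2)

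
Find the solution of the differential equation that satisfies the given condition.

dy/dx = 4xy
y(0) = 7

General solution: y = Ce^(2x²)
Applying IC y(0) = 7:
Particular solution: y = 7e^(2x²)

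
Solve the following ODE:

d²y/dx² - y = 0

Characteristic equation: r² - 1 = 0
Roots: r = 1, -1 (distinct real)
General solution: y = C₁e^x + C₂e^(-x)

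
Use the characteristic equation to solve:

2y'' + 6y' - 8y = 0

Characteristic equation: 2r² + 6r - 8 = 0
Divide by 2: r² + 3r - 4 = 0
Roots: r = 1, -4 (distinct real)
General solution: y = C₁e^x + C₂e^(-4x)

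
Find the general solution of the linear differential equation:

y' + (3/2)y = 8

Using integrating factor method:

General solution: y = 16/3 + Ce^(-3x/2)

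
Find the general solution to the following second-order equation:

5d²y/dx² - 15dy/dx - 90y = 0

Characteristic equation: 5r² - 15r - 90 = 0
Divide by 5: r² - 3r - 18 = 0
Roots: r = 6, -3 (distinct real)
General solution: y = C₁e^(6x) + C₂e^(-3x)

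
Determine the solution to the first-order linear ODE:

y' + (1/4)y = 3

Using integrating factor method:

General solution: y = 12 + Ce^(-x/4)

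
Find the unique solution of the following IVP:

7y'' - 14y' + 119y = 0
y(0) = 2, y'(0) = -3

General solution: y = e^x(C₁cos(4x) + C₂sin(4x))
Complex roots r = 1 ± 4i
Applying ICs: C₁ = 2, C₂ = -5/4
Particular solution: y = e^x(2cos(4x) - (5/4)sin(4x))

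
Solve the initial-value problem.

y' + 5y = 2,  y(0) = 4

General solution: y = 2/5 + Ce^(-5x)
Applying y(0) = 4: C = 4 - 2/5 = 18/5
Particular solution: y = 2/5 + (18/5)e^(-5x)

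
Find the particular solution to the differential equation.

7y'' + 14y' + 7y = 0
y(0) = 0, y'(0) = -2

General solution: y = (C₁ + C₂x)e^(-x)
Repeated root r = -1
Applying ICs: C₁ = 0, C₂ = -2
Particular solution: y = -2xe^(-x)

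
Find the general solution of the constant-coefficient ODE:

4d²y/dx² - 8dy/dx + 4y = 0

Characteristic equation: 4r² - 8r + 4 = 0
Divide by 4: r² - 2r + 1 = 0
Factored: (r - 1)² = 0
Repeated root: r = 1
General solution: y = (C₁ + C₂x)e^x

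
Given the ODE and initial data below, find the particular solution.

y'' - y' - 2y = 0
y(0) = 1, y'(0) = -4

General solution: y = C₁e^(2x) + C₂e^(-x)
Applying ICs: C₁ = -1, C₂ = 2
Particular solution: y = -e^(2x) + 2e^(-x)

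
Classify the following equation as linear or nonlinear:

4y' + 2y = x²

Linear (y and its derivatives appear to the first power only, no products of y terms)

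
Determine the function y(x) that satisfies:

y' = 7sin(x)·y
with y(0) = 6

General solution: y = Ce^(-7cos(x))
Applying IC y(0) = 6:
Particular solution: y = 6e^(7(1-cos(x)))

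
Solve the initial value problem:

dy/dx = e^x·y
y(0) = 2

General solution: y = Ce^(e^x)
Applying IC y(0) = 2:
Particular solution: y = 2e^(e^x - 1)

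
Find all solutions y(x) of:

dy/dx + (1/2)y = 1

Using integrating factor method:

General solution: y = 2 + Ce^(-x/2)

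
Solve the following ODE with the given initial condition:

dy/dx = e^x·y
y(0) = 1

General solution: y = Ce^(e^x)
Applying IC y(0) = 1:
Particular solution: y = e^(e^x - 1)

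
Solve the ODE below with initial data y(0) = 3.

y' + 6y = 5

General solution: y = 5/6 + Ce^(-6x)
Applying y(0) = 3: C = 3 - 5/6 = 13/6
Particular solution: y = 5/6 + (13/6)e^(-6x)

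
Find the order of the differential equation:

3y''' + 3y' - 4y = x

The order is 3 (highest derivative is of order 3).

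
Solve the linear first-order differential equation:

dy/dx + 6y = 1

Using integrating factor method:

General solution: y = 1/6 + Ce^(-6x)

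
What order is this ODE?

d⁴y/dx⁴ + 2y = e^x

The order is 4 (highest derivative is of order 4).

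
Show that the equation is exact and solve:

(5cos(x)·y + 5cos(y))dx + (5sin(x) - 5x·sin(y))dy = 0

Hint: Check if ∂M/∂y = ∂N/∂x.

Verify exactness: ∂M/∂y = ∂N/∂x ✓
Find F(x,y) such that ∂F/∂x = M, ∂F/∂y = N
Solution: 5sin(x)·y + 5x·cos(y) = C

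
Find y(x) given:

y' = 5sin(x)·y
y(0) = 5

General solution: y = Ce^(-5cos(x))
Applying IC y(0) = 5:
Particular solution: y = 5e^(5(1-cos(x)))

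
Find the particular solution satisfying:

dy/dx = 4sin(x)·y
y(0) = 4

General solution: y = Ce^(-4cos(x))
Applying IC y(0) = 4:
Particular solution: y = 4e^(4(1-cos(x)))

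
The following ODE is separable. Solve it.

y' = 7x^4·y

Separating variables and integrating:
ln|y| = 7x^5/5 + C

General solution: y = Ce^(7x^5/5)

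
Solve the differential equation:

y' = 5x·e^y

Separating variables and integrating:
-e^(-y) = 5x²/2 + C

General solution: y = -ln(C - 5x²/2)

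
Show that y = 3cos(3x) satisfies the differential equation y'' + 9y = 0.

Verification:
y'' = -27cos(3x)
y'' + 9y = 0 ✓

Yes, it is a solution.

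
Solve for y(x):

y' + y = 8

Using integrating factor method:

General solution: y = 8 + Ce^(-x)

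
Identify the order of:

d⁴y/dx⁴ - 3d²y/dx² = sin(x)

The order is 4 (highest derivative is of order 4).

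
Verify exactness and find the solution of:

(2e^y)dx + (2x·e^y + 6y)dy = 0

Verify exactness: ∂M/∂y = ∂N/∂x ✓
Find F(x,y) such that ∂F/∂x = M, ∂F/∂y = N
Solution: 2x·e^y + 3y² = C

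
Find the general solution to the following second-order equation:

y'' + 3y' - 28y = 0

Characteristic equation: r² + 3r - 28 = 0
Roots: r = 4, -7 (distinct real)
General solution: y = C₁e^(4x) + C₂e^(-7x)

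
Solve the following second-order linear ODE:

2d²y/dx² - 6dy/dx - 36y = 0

Characteristic equation: 2r² - 6r - 36 = 0
Divide by 2: r² - 3r - 18 = 0
Roots: r = 6, -3 (distinct real)
General solution: y = C₁e^(6x) + C₂e^(-3x)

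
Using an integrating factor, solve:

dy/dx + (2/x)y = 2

Using integrating factor method:

General solution: y = (2/3)x + Cx^(-2)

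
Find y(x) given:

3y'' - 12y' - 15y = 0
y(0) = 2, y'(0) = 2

General solution: y = C₁e^(5x) + C₂e^(-x)
Applying ICs: C₁ = 2/3, C₂ = 4/3
Particular solution: y = (2/3)e^(5x) + (4/3)e^(-x)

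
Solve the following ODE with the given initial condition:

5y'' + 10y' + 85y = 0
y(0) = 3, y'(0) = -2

General solution: y = e^(-x)(C₁cos(4x) + C₂sin(4x))
Complex roots r = -1 ± 4i
Applying ICs: C₁ = 3, C₂ = 1/4
Particular solution: y = e^(-x)(3cos(4x) + (1/4)sin(4x))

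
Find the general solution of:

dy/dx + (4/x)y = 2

Using integrating factor method:

General solution: y = (2/5)x + Cx^(-4)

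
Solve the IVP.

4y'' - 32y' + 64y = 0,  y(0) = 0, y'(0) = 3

General solution: y = (C₁ + C₂x)e^(4x)
Repeated root r = 4
Applying ICs: C₁ = 0, C₂ = 3
Particular solution: y = 3xe^(4x)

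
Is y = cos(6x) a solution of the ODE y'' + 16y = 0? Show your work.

Verification:
y'' = -36cos(6x)
y'' + 16y ≠ 0 (frequency mismatch: got 36 instead of 16)

No, it is not a solution.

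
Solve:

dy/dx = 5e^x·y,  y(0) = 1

General solution: y = Ce^(5e^x)
Applying IC y(0) = 1:
Particular solution: y = e^(5(e^x - 1))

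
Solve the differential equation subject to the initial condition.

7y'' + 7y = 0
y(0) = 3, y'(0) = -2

General solution: y = C₁cos(x) + C₂sin(x)
Complex roots r = ±i
Applying ICs: C₁ = 3, C₂ = -2
Particular solution: y = 3cos(x) - 2sin(x)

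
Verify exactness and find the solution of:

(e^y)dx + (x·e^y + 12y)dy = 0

Verify exactness: ∂M/∂y = ∂N/∂x ✓
Find F(x,y) such that ∂F/∂x = M, ∂F/∂y = N
Solution: x·e^y + 6y² = C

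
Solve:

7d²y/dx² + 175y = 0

Characteristic equation: 7r² + 175 = 0
Divide by 7: r² + 25 = 0
Roots: r = ±5i (complex conjugates)
General solution: y = C₁cos(5x) + C₂sin(5x)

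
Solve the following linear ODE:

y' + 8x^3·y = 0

Using integrating factor method:

General solution: y = Ce^(-2x^4)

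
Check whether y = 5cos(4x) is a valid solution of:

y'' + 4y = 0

Verification:
y'' = -80cos(4x)
y'' + 4y ≠ 0 (frequency mismatch: got 16 instead of 4)

No, it is not a solution.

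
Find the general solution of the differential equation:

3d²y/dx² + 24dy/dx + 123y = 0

Characteristic equation: 3r² + 24r + 123 = 0
Divide by 3: r² + 8r + 41 = 0
Roots: r = -4 ± 5i (complex conjugates)
General solution: y = e^(-4x)(C₁cos(5x) + C₂sin(5x))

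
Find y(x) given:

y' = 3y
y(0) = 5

General solution: y = Ce^(3x)
Applying IC y(0) = 5:
Particular solution: y = 5e^(3x)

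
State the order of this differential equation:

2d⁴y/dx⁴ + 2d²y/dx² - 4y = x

The order is 4 (highest derivative is of order 4).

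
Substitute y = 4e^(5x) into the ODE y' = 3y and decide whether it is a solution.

Verification:
y = 4e^(5x)
y' = 20e^(5x)
But 3y = 12e^(5x)
y' ≠ 3y — the derivative does not match

No, it is not a solution.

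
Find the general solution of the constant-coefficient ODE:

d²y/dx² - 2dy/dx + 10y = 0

Characteristic equation: r² - 2r + 10 = 0
Roots: r = 1 ± 3i (complex conjugates)
General solution: y = e^x(C₁cos(3x) + C₂sin(3x))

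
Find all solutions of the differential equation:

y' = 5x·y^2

Separating variables and integrating:
-1/y = 5x^2/2 + C

General solution: y^-1 = (-5/2)x^2 + C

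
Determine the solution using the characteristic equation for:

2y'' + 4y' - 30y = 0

Characteristic equation: 2r² + 4r - 30 = 0
Divide by 2: r² + 2r - 15 = 0
Roots: r = 3, -5 (distinct real)
General solution: y = C₁e^(3x) + C₂e^(-5x)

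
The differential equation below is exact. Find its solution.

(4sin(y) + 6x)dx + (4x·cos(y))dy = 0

Verify exactness: ∂M/∂y = ∂N/∂x ✓
Find F(x,y) such that ∂F/∂x = M, ∂F/∂y = N
Solution: 4x·sin(y) + 3x² = C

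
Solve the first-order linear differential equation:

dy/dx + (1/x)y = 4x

Using integrating factor method:

General solution: y = (4/3)x^2 + C/x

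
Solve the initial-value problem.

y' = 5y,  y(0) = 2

General solution: y = Ce^(5x)
Applying IC y(0) = 2:
Particular solution: y = 2e^(5x)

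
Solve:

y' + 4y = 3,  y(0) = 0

General solution: y = 3/4 + Ce^(-4x)
Applying y(0) = 0: C = 0 - 3/4 = -3/4
Particular solution: y = 3/4 - (3/4)e^(-4x)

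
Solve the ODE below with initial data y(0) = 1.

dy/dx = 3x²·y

General solution: y = Ce^(x³)
Applying IC y(0) = 1:
Particular solution: y = e^(x³)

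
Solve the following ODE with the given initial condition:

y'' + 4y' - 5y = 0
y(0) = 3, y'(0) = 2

General solution: y = C₁e^x + C₂e^(-5x)
Applying ICs: C₁ = 17/6, C₂ = 1/6
Particular solution: y = (17/6)e^x + (1/6)e^(-5x)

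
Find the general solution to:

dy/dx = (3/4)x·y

Separating variables and integrating:
ln|y| = 3x^2/8 + C

General solution: y = Ce^(3x^2/8)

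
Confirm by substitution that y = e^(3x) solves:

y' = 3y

Verification:
y = e^(3x)
y' = 3e^(3x)
3y = 3e^(3x)
y' = 3y ✓

Yes, it is a solution.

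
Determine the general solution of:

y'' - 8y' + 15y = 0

Characteristic equation: r² - 8r + 15 = 0
Roots: r = 3, 5 (distinct real)
General solution: y = C₁e^(3x) + C₂e^(5x)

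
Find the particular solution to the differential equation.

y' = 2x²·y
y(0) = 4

General solution: y = Ce^(2x³/3)
Applying IC y(0) = 4:
Particular solution: y = 4e^(2x³/3)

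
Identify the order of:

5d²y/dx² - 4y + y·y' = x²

The order is 2 (highest derivative is of order 2).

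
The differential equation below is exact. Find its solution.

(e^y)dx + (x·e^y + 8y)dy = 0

Verify exactness: ∂M/∂y = ∂N/∂x ✓
Find F(x,y) such that ∂F/∂x = M, ∂F/∂y = N
Solution: x·e^y + 4y² = C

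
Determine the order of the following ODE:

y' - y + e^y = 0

The order is 1 (highest derivative is of order 1).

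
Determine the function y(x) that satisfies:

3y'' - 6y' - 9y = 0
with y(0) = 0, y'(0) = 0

General solution: y = C₁e^(3x) + C₂e^(-x)
Applying ICs: C₁ = 0, C₂ = 0
Particular solution: y = 0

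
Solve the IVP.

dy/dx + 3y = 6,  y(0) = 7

General solution: y = 2 + Ce^(-3x)
Applying y(0) = 7: C = 7 - 2 = 5
Particular solution: y = 2 + 5e^(-3x)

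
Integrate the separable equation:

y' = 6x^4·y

Separating variables and integrating:
ln|y| = 6x^5/5 + C

General solution: y = Ce^(6x^5/5)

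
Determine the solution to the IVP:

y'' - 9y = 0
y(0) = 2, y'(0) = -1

General solution: y = C₁e^(3x) + C₂e^(-3x)
Applying ICs: C₁ = 5/6, C₂ = 7/6
Particular solution: y = (5/6)e^(3x) + (7/6)e^(-3x)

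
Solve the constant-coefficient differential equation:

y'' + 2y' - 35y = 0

Characteristic equation: r² + 2r - 35 = 0
Roots: r = 5, -7 (distinct real)
General solution: y = C₁e^(5x) + C₂e^(-7x)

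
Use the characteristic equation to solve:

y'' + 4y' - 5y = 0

Characteristic equation: r² + 4r - 5 = 0
Roots: r = 1, -5 (distinct real)
General solution: y = C₁e^x + C₂e^(-5x)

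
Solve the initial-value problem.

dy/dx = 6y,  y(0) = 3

General solution: y = Ce^(6x)
Applying IC y(0) = 3:
Particular solution: y = 3e^(6x)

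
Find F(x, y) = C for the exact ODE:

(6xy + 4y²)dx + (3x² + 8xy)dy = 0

Verify exactness: ∂M/∂y = ∂N/∂x ✓
Find F(x,y) such that ∂F/∂x = M, ∂F/∂y = N
Solution: 3x²y + 4xy² = C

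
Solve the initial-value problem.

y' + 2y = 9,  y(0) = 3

General solution: y = 9/2 + Ce^(-2x)
Applying y(0) = 3: C = 3 - 9/2 = -3/2
Particular solution: y = 9/2 - (3/2)e^(-2x)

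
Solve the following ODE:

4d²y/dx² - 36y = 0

Characteristic equation: 4r² - 36 = 0
Divide by 4: r² - 9 = 0
Roots: r = 3, -3 (distinct real)
General solution: y = C₁e^(3x) + C₂e^(-3x)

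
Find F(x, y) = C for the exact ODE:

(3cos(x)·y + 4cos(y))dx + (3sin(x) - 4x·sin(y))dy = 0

Verify exactness: ∂M/∂y = ∂N/∂x ✓
Find F(x,y) such that ∂F/∂x = M, ∂F/∂y = N
Solution: 3sin(x)·y + 4x·cos(y) = C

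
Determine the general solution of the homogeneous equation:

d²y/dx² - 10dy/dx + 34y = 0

Characteristic equation: r² - 10r + 34 = 0
Roots: r = 5 ± 3i (complex conjugates)
General solution: y = e^(5x)(C₁cos(3x) + C₂sin(3x))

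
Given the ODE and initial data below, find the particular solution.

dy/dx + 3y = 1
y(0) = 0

General solution: y = 1/3 + Ce^(-3x)
Applying y(0) = 0: C = 0 - 1/3 = -1/3
Particular solution: y = 1/3 - (1/3)e^(-3x)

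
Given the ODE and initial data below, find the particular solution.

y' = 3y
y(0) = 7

General solution: y = Ce^(3x)
Applying IC y(0) = 7:
Particular solution: y = 7e^(3x)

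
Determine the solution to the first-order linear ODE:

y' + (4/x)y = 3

Using integrating factor method:

General solution: y = (3/5)x + Cx^(-4)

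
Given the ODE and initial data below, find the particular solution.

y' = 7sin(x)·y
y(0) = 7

General solution: y = Ce^(-7cos(x))
Applying IC y(0) = 7:
Particular solution: y = 7e^(7(1-cos(x)))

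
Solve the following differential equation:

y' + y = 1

Using integrating factor method:

General solution: y = 1 + Ce^(-x)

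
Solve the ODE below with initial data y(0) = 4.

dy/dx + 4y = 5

General solution: y = 5/4 + Ce^(-4x)
Applying y(0) = 4: C = 4 - 5/4 = 11/4
Particular solution: y = 5/4 + (11/4)e^(-4x)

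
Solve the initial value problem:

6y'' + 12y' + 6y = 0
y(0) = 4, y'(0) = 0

General solution: y = (C₁ + C₂x)e^(-x)
Repeated root r = -1
Applying ICs: C₁ = 4, C₂ = 4
Particular solution: y = (4 + 4x)e^(-x)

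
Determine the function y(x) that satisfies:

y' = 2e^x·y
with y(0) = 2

General solution: y = Ce^(2e^x)
Applying IC y(0) = 2:
Particular solution: y = 2e^(2(e^x - 1))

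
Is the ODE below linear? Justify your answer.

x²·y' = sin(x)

Yes. Linear (y and its derivatives appear to the first power only, no products of y terms)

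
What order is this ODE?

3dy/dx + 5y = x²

The order is 1 (highest derivative is of order 1).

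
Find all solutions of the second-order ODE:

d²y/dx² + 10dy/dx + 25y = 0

Characteristic equation: r² + 10r + 25 = 0
Factored: (r + 5)² = 0
Repeated root: r = -5
General solution: y = (C₁ + C₂x)e^(-5x)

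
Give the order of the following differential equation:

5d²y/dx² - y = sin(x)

The order is 2 (highest derivative is of order 2).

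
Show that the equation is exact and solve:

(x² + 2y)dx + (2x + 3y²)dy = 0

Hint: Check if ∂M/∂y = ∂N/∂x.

Verify exactness: ∂M/∂y = ∂N/∂x ✓
Find F(x,y) such that ∂F/∂x = M, ∂F/∂y = N
Solution: x³/3 + 2xy + y³ = C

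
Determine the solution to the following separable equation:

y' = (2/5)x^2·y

Separating variables and integrating:
ln|y| = 2x^3/15 + C

General solution: y = Ce^(2x^3/15)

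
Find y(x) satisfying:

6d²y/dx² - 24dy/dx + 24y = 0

Characteristic equation: 6r² - 24r + 24 = 0
Divide by 6: r² - 4r + 4 = 0
Factored: (r - 2)² = 0
Repeated root: r = 2
General solution: y = (C₁ + C₂x)e^(2x)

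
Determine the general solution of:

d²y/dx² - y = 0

Characteristic equation: r² - 1 = 0
Roots: r = 1, -1 (distinct real)
General solution: y = C₁e^x + C₂e^(-x)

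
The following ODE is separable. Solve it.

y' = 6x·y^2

Separating variables and integrating:
-1/y = 3x^2 + C

General solution: y^-1 = -3x^2 + C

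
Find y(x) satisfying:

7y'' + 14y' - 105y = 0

Characteristic equation: 7r² + 14r - 105 = 0
Divide by 7: r² + 2r - 15 = 0
Roots: r = 3, -5 (distinct real)
General solution: y = C₁e^(3x) + C₂e^(-5x)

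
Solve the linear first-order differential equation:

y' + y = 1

Using integrating factor method:

General solution: y = 1 + Ce^(-x)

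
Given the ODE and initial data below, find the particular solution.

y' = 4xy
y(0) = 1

General solution: y = Ce^(2x²)
Applying IC y(0) = 1:
Particular solution: y = e^(2x²)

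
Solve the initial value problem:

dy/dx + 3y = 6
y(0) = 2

General solution: y = 2 + Ce^(-3x)
Applying y(0) = 2: C = 2 - 2 = 0
Particular solution: y = 2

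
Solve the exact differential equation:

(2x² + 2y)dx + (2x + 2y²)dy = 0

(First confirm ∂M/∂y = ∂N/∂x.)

Verify exactness: ∂M/∂y = ∂N/∂x ✓
Find F(x,y) such that ∂F/∂x = M, ∂F/∂y = N
Solution: 2x³/3 + 2xy + 2y³/3 = C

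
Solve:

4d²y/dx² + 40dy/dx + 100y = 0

Characteristic equation: 4r² + 40r + 100 = 0
Divide by 4: r² + 10r + 25 = 0
Factored: (r + 5)² = 0
Repeated root: r = -5
General solution: y = (C₁ + C₂x)e^(-5x)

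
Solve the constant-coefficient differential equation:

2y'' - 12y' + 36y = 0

Characteristic equation: 2r² - 12r + 36 = 0
Divide by 2: r² - 6r + 18 = 0
Roots: r = 3 ± 3i (complex conjugates)
General solution: y = e^(3x)(C₁cos(3x) + C₂sin(3x))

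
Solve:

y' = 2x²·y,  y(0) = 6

General solution: y = Ce^(2x³/3)
Applying IC y(0) = 6:
Particular solution: y = 6e^(2x³/3)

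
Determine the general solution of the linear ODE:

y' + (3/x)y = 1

Using integrating factor method:

General solution: y = (1/4)x + Cx^(-3)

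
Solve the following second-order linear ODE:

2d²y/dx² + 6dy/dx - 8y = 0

Characteristic equation: 2r² + 6r - 8 = 0
Divide by 2: r² + 3r - 4 = 0
Roots: r = 1, -4 (distinct real)
General solution: y = C₁e^x + C₂e^(-4x)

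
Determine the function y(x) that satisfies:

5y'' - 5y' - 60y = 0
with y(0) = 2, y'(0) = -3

General solution: y = C₁e^(4x) + C₂e^(-3x)
Applying ICs: C₁ = 3/7, C₂ = 11/7
Particular solution: y = (3/7)e^(4x) + (11/7)e^(-3x)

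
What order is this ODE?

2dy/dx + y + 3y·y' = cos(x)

The order is 1 (highest derivative is of order 1).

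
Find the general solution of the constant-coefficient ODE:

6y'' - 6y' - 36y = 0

Characteristic equation: 6r² - 6r - 36 = 0
Divide by 6: r² - r - 6 = 0
Roots: r = 3, -2 (distinct real)
General solution: y = C₁e^(3x) + C₂e^(-2x)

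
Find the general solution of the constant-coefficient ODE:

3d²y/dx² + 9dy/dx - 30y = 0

Characteristic equation: 3r² + 9r - 30 = 0
Divide by 3: r² + 3r - 10 = 0
Roots: r = 2, -5 (distinct real)
General solution: y = C₁e^(2x) + C₂e^(-5x)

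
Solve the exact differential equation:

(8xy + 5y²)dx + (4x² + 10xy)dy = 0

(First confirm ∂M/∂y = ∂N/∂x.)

Verify exactness: ∂M/∂y = ∂N/∂x ✓
Find F(x,y) such that ∂F/∂x = M, ∂F/∂y = N
Solution: 4x²y + 5xy² = C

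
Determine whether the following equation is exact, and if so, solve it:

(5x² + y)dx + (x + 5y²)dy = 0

Verify exactness: ∂M/∂y = ∂N/∂x ✓
Find F(x,y) such that ∂F/∂x = M, ∂F/∂y = N
Solution: 5x³/3 + xy + 5y³/3 = C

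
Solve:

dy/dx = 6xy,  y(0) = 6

General solution: y = Ce^(3x²)
Applying IC y(0) = 6:
Particular solution: y = 6e^(3x²)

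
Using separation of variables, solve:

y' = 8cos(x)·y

Separating variables and integrating:
ln|y| = 8sin(x) + C

General solution: y = Ce^(8sin(x))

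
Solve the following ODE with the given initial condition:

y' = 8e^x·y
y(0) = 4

General solution: y = Ce^(8e^x)
Applying IC y(0) = 4:
Particular solution: y = 4e^(8(e^x - 1))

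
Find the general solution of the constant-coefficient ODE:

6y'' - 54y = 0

Characteristic equation: 6r² - 54 = 0
Divide by 6: r² - 9 = 0
Roots: r = 3, -3 (distinct real)
General solution: y = C₁e^(3x) + C₂e^(-3x)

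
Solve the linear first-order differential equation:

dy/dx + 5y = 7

Using integrating factor method:

General solution: y = 7/5 + Ce^(-5x)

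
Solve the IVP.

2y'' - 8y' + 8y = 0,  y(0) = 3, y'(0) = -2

General solution: y = (C₁ + C₂x)e^(2x)
Repeated root r = 2
Applying ICs: C₁ = 3, C₂ = -8
Particular solution: y = (3 - 8x)e^(2x)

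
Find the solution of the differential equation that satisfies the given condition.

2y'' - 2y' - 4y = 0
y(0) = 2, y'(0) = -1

General solution: y = C₁e^(2x) + C₂e^(-x)
Applying ICs: C₁ = 1/3, C₂ = 5/3
Particular solution: y = (1/3)e^(2x) + (5/3)e^(-x)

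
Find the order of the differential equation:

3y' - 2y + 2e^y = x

The order is 1 (highest derivative is of order 1).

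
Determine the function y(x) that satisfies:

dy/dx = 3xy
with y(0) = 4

General solution: y = Ce^(3x²/2)
Applying IC y(0) = 4:
Particular solution: y = 4e^(3x²/2)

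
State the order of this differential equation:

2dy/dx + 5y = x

The order is 1 (highest derivative is of order 1).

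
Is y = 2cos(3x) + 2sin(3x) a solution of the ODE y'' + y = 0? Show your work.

Verification:
y'' = -18cos(3x) - 18sin(3x)
y'' + y ≠ 0 (frequency mismatch: got 9 instead of 1)

No, it is not a solution.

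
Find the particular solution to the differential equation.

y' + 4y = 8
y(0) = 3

General solution: y = 2 + Ce^(-4x)
Applying y(0) = 3: C = 3 - 2 = 1
Particular solution: y = 2 + e^(-4x)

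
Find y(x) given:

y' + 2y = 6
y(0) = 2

General solution: y = 3 + Ce^(-2x)
Applying y(0) = 2: C = 2 - 3 = -1
Particular solution: y = 3 - e^(-2x)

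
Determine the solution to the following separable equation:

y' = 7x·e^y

Separating variables and integrating:
-e^(-y) = 7x²/2 + C

General solution: y = -ln(C - 7x²/2)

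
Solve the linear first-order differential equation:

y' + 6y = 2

Using integrating factor method:

General solution: y = 1/3 + Ce^(-6x)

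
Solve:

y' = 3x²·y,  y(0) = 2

General solution: y = Ce^(x³)
Applying IC y(0) = 2:
Particular solution: y = 2e^(x³)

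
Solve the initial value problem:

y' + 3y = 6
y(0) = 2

General solution: y = 2 + Ce^(-3x)
Applying y(0) = 2: C = 2 - 2 = 0
Particular solution: y = 2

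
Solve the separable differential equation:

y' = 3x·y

Separating variables and integrating:
ln|y| = 3x^2/2 + C

General solution: y = Ce^(3x^2/2)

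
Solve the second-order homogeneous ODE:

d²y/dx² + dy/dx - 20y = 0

Characteristic equation: r² + r - 20 = 0
Roots: r = 4, -5 (distinct real)
General solution: y = C₁e^(4x) + C₂e^(-5x)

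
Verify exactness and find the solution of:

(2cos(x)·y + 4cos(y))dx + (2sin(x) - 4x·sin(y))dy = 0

Verify exactness: ∂M/∂y = ∂N/∂x ✓
Find F(x,y) such that ∂F/∂x = M, ∂F/∂y = N
Solution: 2sin(x)·y + 4x·cos(y) = C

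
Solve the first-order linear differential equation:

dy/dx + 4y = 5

Using integrating factor method:

General solution: y = 5/4 + Ce^(-4x)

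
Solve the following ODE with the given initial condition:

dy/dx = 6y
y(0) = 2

General solution: y = Ce^(6x)
Applying IC y(0) = 2:
Particular solution: y = 2e^(6x)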